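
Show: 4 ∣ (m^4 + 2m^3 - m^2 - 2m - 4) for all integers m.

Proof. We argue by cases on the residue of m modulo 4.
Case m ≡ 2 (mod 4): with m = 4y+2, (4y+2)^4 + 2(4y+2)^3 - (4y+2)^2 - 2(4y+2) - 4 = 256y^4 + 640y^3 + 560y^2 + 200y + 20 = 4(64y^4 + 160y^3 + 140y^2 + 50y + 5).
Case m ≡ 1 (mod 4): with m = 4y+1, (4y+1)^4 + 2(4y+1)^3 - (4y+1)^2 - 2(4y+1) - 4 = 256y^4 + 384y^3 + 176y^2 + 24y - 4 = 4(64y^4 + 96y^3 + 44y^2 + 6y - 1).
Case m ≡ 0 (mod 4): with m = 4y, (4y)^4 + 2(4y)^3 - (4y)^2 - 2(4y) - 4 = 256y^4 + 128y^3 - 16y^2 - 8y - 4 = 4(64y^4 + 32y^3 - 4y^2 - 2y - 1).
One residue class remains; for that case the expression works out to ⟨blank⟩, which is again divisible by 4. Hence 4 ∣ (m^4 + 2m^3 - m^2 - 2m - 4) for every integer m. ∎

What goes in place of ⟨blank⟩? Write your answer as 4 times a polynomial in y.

4(64y^4 + 224y^3 + 284y^2 + 154y + 29)

The residues treated are {2, 1, 0}, so the missing case is m ≡ 3 (mod 4); write m = 4y+3.
Then (4y+3)^4 + 2(4y+3)^3 - (4y+3)^2 - 2(4y+3) - 4 = 256y^4 + 896y^3 + 1136y^2 + 616y + 116 = 4(64y^4 + 224y^3 + 284y^2 + 154y + 29).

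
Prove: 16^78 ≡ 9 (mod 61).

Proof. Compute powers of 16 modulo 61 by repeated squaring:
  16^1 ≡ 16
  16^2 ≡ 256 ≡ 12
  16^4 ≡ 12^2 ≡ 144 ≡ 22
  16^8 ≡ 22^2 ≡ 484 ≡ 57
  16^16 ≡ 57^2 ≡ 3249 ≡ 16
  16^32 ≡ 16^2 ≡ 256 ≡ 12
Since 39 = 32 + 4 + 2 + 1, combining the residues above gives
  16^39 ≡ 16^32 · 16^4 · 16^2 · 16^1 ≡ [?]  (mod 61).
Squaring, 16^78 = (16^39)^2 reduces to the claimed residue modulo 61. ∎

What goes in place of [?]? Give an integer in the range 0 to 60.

16^32 · 16^4 · 16^2 · 16^1 ≡ 12 · 22 · 12 · 16 = 50688.
50688 mod 61 = 58, so 16^39 ≡ 58 (mod 61).

58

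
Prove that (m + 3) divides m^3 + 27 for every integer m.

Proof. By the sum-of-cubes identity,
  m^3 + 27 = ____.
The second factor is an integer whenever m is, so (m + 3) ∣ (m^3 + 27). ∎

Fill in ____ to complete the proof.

(m + 3)(m^2 - 3m + 9)

a^3 + b^3 = (a + b)(a^2 - ab + b^2). With a = m, b = 3:
m^3 + 27 = (m + 3)(m^2 - 3m + 9).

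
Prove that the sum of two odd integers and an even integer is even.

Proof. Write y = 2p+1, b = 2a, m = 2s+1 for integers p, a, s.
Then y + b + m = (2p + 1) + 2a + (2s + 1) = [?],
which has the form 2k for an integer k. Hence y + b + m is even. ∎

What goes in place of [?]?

2(a + p + s + 1)

(2p + 1) + 2a + (2s + 1) = 2a + 2p + 2s + 2
= 2(a + p + s + 1).
Since a + p + s + 1 is an integer, the sum is of the form 2k for an integer k.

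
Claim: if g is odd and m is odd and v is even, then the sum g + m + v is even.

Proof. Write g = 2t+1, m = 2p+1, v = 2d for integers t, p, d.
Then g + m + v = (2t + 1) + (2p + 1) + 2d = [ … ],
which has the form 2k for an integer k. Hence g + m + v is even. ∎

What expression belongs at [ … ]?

2(d + p + t + 1)

Expanding: (2t + 1) + (2p + 1) + 2d = 2d + 2p + 2t + 2.
Every term is even; pulling out the factor of 2 gives 2(d + p + t + 1).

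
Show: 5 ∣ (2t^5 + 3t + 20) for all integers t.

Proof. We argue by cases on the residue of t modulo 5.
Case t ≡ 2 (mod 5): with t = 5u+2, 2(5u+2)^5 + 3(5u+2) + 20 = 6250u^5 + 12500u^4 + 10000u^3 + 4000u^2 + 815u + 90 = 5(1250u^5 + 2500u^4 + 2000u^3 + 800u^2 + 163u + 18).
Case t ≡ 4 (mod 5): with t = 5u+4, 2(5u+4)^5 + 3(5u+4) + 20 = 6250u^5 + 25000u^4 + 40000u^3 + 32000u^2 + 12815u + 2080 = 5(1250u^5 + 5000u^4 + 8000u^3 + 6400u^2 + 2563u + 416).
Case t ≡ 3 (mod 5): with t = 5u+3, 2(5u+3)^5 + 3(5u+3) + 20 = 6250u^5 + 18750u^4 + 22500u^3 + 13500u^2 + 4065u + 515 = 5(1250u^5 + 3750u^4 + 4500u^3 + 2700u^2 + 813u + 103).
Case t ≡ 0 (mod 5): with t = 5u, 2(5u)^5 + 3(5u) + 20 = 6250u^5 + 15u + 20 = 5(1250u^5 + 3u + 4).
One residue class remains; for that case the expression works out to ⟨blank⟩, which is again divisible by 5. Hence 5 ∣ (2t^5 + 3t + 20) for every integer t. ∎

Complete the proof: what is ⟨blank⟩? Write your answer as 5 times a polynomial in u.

The residues treated are {2, 4, 3, 0}, so the missing case is t ≡ 1 (mod 5); write t = 5u+1.
Then 2(5u+1)^5 + 3(5u+1) + 20 = 6250u^5 + 6250u^4 + 2500u^3 + 500u^2 + 65u + 25 = 5(1250u^5 + 1250u^4 + 500u^3 + 100u^2 + 13u + 5).

5(1250u^5 + 1250u^4 + 500u^3 + 100u^2 + 13u + 5)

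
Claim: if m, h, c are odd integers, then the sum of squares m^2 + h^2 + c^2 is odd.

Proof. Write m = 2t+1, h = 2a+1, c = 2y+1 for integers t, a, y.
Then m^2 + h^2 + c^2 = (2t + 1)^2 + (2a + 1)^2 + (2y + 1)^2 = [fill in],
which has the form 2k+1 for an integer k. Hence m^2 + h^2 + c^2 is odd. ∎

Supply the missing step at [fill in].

2(2a^2 + 2a + 2t^2 + 2t + 2y^2 + 2y + 1) + 1

(2t + 1)^2 + (2a + 1)^2 + (2y + 1)^2 = 4a^2 + 4a + 4t^2 + 4t + 4y^2 + 4y + 3
= 2(2a^2 + 2a + 2t^2 + 2t + 2y^2 + 2y + 1) + 1.
Since 2a^2 + 2a + 2t^2 + 2t + 2y^2 + 2y + 1 is an integer, the sum of squares is of the form 2k+1 for an integer k.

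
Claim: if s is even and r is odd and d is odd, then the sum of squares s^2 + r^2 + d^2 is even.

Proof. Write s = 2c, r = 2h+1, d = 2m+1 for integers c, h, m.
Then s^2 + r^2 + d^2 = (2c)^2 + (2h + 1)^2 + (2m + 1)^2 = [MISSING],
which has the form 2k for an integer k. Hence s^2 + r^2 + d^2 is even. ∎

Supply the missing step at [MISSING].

2(2c^2 + 2h^2 + 2h + 2m^2 + 2m + 1)

Expanding: (2c)^2 + (2h + 1)^2 + (2m + 1)^2 = 4c^2 + 4h^2 + 4h + 4m^2 + 4m + 2.
Every term is even; pulling out the factor of 2 gives 2(2c^2 + 2h^2 + 2h + 2m^2 + 2m + 1).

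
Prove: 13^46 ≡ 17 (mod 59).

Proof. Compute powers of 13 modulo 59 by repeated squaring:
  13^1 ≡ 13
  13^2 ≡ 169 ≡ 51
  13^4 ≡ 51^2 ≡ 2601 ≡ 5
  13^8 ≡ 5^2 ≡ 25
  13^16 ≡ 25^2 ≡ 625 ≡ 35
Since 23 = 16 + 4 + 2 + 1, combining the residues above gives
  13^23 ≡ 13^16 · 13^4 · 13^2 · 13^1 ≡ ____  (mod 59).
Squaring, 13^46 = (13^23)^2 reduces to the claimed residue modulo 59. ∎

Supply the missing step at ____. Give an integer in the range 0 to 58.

31

13^16 · 13^4 · 13^2 · 13^1 ≡ 35 · 5 · 51 · 13 = 116025.
116025 mod 59 = 31, so 13^23 ≡ 31 (mod 59).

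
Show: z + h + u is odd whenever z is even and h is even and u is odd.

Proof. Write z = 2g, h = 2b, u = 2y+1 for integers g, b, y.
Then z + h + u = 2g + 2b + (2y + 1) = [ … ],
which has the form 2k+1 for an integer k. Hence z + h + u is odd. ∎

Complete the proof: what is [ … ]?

2g + 2b + (2y + 1) = 2b + 2g + 2y + 1
= 2(b + g + y) + 1.
Since b + g + y is an integer, the sum is of the form 2k+1 for an integer k.

2(b + g + y) + 1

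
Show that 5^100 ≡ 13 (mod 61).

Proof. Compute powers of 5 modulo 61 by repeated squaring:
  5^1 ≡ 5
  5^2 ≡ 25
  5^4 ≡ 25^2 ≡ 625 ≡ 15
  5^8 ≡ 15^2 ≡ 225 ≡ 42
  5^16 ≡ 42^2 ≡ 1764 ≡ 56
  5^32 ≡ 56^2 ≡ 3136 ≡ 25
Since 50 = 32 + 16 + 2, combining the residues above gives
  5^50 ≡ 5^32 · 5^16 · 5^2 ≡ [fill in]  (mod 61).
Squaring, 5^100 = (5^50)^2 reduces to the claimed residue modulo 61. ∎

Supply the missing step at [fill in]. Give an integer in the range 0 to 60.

47

5^32 · 5^16 · 5^2 ≡ 25 · 56 · 25 = 35000.
35000 mod 61 = 47, so 5^50 ≡ 47 (mod 61).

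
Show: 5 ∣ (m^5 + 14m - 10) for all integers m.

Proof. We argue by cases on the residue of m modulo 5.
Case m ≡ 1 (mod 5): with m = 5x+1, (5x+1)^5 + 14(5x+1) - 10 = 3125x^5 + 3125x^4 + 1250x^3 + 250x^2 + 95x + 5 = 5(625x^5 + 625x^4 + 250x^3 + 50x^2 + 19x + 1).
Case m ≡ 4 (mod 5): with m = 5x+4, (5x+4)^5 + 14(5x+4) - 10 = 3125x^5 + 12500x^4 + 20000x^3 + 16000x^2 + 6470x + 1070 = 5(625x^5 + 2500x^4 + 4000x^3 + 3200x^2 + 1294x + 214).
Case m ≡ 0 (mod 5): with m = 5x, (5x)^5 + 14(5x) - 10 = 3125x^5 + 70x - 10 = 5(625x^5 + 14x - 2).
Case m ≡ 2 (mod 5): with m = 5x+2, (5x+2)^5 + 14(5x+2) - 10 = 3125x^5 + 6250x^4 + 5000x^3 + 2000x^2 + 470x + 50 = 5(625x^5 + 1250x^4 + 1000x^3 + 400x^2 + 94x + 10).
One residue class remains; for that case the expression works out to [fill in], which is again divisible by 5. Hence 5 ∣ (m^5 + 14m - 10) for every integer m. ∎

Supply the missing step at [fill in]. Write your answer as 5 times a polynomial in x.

5(625x^5 + 1875x^4 + 2250x^3 + 1350x^2 + 419x + 55)

Only m ≡ 3 (mod 5) is unaccounted for. Put m = 5x+3:
(5x+3)^5 + 14(5x+3) - 10 expands to 3125x^5 + 9375x^4 + 11250x^3 + 6750x^2 + 2095x + 275,
and factoring out 5 leaves 5(625x^5 + 1875x^4 + 2250x^3 + 1350x^2 + 419x + 55).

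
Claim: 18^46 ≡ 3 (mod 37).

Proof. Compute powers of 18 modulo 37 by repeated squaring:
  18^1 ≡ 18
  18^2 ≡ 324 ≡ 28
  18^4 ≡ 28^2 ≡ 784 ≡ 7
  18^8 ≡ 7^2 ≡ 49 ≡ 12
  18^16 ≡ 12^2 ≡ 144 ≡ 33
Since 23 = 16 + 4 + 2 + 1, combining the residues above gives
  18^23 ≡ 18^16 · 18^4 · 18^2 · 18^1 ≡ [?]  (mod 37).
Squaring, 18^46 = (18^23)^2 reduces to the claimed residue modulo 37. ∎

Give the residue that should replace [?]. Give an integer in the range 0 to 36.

22

18^16 · 18^4 · 18^2 · 18^1 ≡ 33 · 7 · 28 · 18 = 116424.
116424 mod 37 = 22, so 18^23 ≡ 22 (mod 37).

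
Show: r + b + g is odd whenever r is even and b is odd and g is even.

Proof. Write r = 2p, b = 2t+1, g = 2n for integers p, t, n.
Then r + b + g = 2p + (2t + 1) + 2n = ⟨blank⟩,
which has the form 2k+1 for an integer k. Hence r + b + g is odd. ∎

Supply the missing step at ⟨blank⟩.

2(n + p + t) + 1

2p + (2t + 1) + 2n = 2n + 2p + 2t + 1
= 2(n + p + t) + 1.
Since n + p + t is an integer, the sum is of the form 2k+1 for an integer k.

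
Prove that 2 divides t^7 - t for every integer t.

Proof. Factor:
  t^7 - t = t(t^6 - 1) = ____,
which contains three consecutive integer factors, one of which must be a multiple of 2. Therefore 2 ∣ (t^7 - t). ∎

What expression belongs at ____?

t^6 - 1 = (t^2 - 1)(t^4 + t^2 + 1), and t^2 - 1 = (t-1)(t+1).
So t(t^6 - 1) = (t - 1)t(t + 1)(t^4 + t^2 + 1).

(t - 1)t(t + 1)(t^4 + t^2 + 1)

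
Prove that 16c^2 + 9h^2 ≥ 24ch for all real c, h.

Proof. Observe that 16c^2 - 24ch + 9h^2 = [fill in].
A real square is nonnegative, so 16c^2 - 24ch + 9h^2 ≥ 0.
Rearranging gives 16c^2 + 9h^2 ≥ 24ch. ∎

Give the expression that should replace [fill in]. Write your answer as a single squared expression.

The leading and trailing coefficients are 4^2 and 3^2, and 24 = 2·4·3, so the trinomial is (4c - 3h)^2.
Hence 16c^2 - 24ch + 9h^2 ≥ 0.

(4c - 3h)^2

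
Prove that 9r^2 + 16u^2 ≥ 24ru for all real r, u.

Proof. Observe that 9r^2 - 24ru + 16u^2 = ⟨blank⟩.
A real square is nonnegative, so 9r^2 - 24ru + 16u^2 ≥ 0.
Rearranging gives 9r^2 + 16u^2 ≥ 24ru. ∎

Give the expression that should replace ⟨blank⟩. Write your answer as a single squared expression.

(3r - 4u)^2

9r^2 - 24ru + 16u^2 is a perfect-square trinomial: the outer terms are (3r)^2 and (4u)^2, and the cross term is -2·3r·4u.
So 9r^2 - 24ru + 16u^2 = (3r - 4u)^2 ≥ 0.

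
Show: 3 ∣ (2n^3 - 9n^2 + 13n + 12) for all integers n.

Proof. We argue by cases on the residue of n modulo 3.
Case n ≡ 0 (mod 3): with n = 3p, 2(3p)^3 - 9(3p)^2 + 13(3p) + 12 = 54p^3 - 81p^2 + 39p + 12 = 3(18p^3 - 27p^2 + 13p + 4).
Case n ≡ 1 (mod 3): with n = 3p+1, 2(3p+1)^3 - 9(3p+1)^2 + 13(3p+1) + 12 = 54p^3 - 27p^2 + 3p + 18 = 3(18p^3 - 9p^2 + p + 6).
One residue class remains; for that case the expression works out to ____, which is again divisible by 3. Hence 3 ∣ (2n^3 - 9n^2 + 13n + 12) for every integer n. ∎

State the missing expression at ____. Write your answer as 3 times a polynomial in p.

3(18p^3 + 9p^2 + p + 6)

The residues treated are {0, 1}, so the missing case is n ≡ 2 (mod 3); write n = 3p+2.
Then 2(3p+2)^3 - 9(3p+2)^2 + 13(3p+2) + 12 = 54p^3 + 27p^2 + 3p + 18 = 3(18p^3 + 9p^2 + p + 6).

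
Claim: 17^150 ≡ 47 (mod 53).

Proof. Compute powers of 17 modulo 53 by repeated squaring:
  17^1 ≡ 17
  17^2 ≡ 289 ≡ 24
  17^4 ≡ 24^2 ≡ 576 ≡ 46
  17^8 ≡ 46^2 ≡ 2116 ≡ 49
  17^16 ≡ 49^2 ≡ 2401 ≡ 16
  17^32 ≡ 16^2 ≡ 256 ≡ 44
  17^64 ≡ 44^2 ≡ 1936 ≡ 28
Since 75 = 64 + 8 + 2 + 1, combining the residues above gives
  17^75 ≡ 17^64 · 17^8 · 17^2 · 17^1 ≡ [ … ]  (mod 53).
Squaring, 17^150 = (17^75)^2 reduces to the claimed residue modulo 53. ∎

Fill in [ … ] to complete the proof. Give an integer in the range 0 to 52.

43

Multiply the listed residues: 28 · 49 · 24 · 17 = 1372 → 32928 → 559776.
Reducing modulo 53: 559776 = 10561·53 + 43, so 17^75 ≡ 43.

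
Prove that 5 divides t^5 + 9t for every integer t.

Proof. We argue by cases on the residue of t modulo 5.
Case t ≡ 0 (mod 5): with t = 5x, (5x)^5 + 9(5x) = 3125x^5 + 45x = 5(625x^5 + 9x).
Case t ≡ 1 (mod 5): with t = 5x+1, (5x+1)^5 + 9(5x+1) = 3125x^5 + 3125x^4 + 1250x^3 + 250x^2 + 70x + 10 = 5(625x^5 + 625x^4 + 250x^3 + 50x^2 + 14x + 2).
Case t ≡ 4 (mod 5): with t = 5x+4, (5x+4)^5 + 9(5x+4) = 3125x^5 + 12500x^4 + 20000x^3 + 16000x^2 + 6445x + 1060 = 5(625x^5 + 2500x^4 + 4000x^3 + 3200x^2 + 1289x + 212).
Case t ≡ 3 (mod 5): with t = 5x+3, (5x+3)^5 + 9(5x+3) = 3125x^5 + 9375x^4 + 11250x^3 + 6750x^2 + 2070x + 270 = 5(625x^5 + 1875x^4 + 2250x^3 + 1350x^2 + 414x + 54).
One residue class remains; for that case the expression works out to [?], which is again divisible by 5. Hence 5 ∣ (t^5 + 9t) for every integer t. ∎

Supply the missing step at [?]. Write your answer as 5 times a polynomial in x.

5(625x^5 + 1250x^4 + 1000x^3 + 400x^2 + 89x + 10)

Only t ≡ 2 (mod 5) is unaccounted for. Put t = 5x+2:
(5x+2)^5 + 9(5x+2) expands to 3125x^5 + 6250x^4 + 5000x^3 + 2000x^2 + 445x + 50,
and factoring out 5 leaves 5(625x^5 + 1250x^4 + 1000x^3 + 400x^2 + 89x + 10).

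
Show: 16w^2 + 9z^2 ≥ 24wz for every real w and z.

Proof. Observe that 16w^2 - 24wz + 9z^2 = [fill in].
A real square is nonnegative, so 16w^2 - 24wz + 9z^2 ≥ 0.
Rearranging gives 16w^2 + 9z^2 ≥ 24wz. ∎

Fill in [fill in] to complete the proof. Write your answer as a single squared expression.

(4w - 3z)^2

16w^2 - 24wz + 9z^2 is a perfect-square trinomial: the outer terms are (4w)^2 and (3z)^2, and the cross term is -2·4w·3z.
So 16w^2 - 24wz + 9z^2 = (4w - 3z)^2 ≥ 0.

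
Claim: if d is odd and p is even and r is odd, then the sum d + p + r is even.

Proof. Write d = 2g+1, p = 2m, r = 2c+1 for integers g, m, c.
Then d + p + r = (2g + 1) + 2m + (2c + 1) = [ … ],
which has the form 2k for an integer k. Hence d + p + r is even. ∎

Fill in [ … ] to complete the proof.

2(c + g + m + 1)

Expanding: (2g + 1) + 2m + (2c + 1) = 2c + 2g + 2m + 2.
Every term is even; pulling out the factor of 2 gives 2(c + g + m + 1).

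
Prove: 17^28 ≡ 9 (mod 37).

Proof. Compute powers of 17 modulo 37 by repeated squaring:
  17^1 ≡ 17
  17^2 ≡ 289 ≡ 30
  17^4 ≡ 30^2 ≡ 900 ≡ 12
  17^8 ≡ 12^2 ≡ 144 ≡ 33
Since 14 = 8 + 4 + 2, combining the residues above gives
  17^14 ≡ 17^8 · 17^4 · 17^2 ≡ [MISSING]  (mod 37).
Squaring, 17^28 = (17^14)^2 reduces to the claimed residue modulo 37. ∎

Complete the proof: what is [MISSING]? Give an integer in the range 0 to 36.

3

17^8 · 17^4 · 17^2 ≡ 33 · 12 · 30 = 11880.
11880 mod 37 = 3, so 17^14 ≡ 3 (mod 37).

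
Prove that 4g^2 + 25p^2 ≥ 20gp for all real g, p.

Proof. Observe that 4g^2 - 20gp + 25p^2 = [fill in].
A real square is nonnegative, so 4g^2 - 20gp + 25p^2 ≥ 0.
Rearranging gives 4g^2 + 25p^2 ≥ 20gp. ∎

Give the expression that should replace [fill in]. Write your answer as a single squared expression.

The leading and trailing coefficients are 2^2 and 5^2, and 20 = 2·2·5, so the trinomial is (2g - 5p)^2.
Hence 4g^2 - 20gp + 25p^2 ≥ 0.

(2g - 5p)^2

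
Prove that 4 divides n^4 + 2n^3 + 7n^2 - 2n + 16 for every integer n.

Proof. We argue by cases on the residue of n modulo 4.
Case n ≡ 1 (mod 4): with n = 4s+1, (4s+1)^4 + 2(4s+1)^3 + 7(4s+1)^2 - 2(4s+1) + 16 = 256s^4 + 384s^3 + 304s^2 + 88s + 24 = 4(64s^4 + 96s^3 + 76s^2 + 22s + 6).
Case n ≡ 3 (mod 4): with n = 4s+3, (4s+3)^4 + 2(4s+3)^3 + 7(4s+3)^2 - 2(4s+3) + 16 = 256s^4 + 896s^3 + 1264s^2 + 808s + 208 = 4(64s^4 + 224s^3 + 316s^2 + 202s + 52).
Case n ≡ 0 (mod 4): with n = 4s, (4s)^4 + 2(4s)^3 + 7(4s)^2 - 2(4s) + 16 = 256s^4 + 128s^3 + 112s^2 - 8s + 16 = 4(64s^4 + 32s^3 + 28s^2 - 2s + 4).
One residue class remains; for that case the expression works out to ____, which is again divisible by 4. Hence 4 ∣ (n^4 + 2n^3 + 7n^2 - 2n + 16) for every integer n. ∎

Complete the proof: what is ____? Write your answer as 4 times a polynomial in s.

The residues treated are {1, 3, 0}, so the missing case is n ≡ 2 (mod 4); write n = 4s+2.
Then (4s+2)^4 + 2(4s+2)^3 + 7(4s+2)^2 - 2(4s+2) + 16 = 256s^4 + 640s^3 + 688s^2 + 328s + 72 = 4(64s^4 + 160s^3 + 172s^2 + 82s + 18).

4(64s^4 + 160s^3 + 172s^2 + 82s + 18)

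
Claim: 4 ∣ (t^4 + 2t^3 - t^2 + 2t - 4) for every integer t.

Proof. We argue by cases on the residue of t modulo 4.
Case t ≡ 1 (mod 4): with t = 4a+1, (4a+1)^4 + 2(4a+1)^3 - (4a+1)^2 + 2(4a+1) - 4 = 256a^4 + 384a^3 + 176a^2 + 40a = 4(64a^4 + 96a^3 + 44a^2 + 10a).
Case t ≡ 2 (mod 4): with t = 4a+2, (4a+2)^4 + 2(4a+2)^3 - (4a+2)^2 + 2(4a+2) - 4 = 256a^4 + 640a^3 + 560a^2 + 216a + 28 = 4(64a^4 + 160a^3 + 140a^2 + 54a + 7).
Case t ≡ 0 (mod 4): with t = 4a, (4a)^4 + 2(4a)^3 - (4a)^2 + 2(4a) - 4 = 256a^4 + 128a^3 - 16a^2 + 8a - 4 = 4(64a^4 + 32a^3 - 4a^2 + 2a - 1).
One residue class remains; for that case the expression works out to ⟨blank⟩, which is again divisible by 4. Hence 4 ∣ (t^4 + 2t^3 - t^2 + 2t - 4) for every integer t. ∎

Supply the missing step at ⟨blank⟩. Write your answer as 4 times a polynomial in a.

Only t ≡ 3 (mod 4) is unaccounted for. Put t = 4a+3:
(4a+3)^4 + 2(4a+3)^3 - (4a+3)^2 + 2(4a+3) - 4 expands to 256a^4 + 896a^3 + 1136a^2 + 632a + 128,
and factoring out 4 leaves 4(64a^4 + 224a^3 + 284a^2 + 158a + 32).

4(64a^4 + 224a^3 + 284a^2 + 158a + 32)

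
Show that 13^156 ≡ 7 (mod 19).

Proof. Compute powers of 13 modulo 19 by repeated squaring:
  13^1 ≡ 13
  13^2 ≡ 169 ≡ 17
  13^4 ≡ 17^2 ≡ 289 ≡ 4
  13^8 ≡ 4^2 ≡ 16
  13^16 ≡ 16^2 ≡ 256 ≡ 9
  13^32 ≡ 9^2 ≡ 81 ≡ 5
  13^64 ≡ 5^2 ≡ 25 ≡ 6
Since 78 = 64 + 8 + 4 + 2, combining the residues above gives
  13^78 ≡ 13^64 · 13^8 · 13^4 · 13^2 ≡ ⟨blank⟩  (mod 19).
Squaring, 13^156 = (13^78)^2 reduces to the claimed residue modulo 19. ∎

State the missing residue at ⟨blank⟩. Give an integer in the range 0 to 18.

11

Multiply the listed residues: 6 · 16 · 4 · 17 = 96 → 384 → 6528.
Reducing modulo 19: 6528 = 343·19 + 11, so 13^78 ≡ 11.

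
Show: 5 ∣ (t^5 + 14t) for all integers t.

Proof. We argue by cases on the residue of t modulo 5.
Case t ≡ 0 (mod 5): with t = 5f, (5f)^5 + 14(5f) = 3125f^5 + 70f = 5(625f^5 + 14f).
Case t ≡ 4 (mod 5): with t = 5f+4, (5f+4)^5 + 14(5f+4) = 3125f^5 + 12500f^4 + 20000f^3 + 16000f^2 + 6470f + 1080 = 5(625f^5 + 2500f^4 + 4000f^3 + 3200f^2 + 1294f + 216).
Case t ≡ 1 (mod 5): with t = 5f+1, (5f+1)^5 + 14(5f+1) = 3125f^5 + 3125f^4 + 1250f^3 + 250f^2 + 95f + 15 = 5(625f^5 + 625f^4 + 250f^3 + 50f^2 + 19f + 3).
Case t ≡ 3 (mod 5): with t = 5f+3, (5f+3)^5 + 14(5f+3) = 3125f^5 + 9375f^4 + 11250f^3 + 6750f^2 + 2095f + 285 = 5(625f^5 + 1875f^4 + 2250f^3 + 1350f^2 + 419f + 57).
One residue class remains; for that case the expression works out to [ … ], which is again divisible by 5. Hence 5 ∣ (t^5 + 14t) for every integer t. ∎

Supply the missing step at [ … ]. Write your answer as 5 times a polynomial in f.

5(625f^5 + 1250f^4 + 1000f^3 + 400f^2 + 94f + 12)

Only t ≡ 2 (mod 5) is unaccounted for. Put t = 5f+2:
(5f+2)^5 + 14(5f+2) expands to 3125f^5 + 6250f^4 + 5000f^3 + 2000f^2 + 470f + 60,
and factoring out 5 leaves 5(625f^5 + 1250f^4 + 1000f^3 + 400f^2 + 94f + 12).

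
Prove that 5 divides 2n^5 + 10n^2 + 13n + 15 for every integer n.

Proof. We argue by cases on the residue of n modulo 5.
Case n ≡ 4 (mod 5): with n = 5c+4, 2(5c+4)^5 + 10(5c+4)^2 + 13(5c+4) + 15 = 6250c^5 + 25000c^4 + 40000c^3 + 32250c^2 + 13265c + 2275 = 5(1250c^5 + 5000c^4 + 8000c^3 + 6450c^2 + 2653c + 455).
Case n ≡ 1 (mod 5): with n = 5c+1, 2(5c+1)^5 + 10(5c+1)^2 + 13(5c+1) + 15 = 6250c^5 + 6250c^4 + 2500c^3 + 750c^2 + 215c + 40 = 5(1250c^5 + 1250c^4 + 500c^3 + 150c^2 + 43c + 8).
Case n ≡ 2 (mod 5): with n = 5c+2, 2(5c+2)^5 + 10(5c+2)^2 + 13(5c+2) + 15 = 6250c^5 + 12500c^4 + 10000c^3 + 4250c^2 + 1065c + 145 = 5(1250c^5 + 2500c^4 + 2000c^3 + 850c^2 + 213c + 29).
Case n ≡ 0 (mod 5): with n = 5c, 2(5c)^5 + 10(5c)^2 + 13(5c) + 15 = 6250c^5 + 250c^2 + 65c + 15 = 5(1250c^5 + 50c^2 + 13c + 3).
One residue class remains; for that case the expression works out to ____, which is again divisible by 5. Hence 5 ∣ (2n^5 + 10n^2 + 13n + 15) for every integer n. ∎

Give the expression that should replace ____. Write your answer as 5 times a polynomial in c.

5(1250c^5 + 3750c^4 + 4500c^3 + 2750c^2 + 883c + 126)

Only n ≡ 3 (mod 5) is unaccounted for. Put n = 5c+3:
2(5c+3)^5 + 10(5c+3)^2 + 13(5c+3) + 15 expands to 6250c^5 + 18750c^4 + 22500c^3 + 13750c^2 + 4415c + 630,
and factoring out 5 leaves 5(1250c^5 + 3750c^4 + 4500c^3 + 2750c^2 + 883c + 126).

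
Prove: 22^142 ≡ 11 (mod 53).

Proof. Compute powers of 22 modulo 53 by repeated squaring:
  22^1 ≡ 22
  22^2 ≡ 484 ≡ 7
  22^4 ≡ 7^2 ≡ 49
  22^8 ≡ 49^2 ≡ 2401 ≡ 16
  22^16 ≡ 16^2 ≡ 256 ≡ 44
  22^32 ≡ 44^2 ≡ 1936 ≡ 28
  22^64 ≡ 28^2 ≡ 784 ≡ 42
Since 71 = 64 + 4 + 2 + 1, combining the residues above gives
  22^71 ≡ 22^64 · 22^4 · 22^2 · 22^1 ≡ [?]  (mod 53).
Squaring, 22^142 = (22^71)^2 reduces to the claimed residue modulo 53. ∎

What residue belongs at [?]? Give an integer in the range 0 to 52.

45

Multiply the listed residues: 42 · 49 · 7 · 22 = 2058 → 14406 → 316932.
Reducing modulo 53: 316932 = 5979·53 + 45, so 22^71 ≡ 45.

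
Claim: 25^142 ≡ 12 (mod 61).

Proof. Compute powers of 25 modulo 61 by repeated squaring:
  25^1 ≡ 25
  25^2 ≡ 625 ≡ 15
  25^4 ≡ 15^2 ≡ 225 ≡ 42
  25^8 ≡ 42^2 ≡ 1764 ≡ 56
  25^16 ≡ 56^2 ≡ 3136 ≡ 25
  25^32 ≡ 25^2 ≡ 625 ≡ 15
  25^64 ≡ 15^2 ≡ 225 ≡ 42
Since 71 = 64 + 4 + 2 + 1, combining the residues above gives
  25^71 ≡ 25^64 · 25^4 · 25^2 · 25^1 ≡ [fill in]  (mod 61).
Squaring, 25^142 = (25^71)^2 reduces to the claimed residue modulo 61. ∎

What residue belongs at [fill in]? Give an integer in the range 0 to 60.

16

Multiply the listed residues: 42 · 42 · 15 · 25 = 1764 → 26460 → 661500.
Reducing modulo 61: 661500 = 10844·61 + 16, so 25^71 ≡ 16.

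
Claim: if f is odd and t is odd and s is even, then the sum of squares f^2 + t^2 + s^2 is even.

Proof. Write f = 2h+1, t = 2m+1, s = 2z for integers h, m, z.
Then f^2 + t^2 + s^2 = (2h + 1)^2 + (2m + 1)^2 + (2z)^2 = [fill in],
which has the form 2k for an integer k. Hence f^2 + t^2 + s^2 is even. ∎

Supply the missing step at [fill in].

Expanding: (2h + 1)^2 + (2m + 1)^2 + (2z)^2 = 4h^2 + 4h + 4m^2 + 4m + 4z^2 + 2.
Every term is even; pulling out the factor of 2 gives 2(2h^2 + 2h + 2m^2 + 2m + 2z^2 + 1).

2(2h^2 + 2h + 2m^2 + 2m + 2z^2 + 1)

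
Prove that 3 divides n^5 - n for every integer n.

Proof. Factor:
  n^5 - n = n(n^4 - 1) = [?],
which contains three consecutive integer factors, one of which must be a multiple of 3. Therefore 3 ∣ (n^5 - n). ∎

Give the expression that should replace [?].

(n - 1)n(n + 1)(n^2 + 1)

n^4 - 1 = (n^2 - 1)(n^2 + 1), and n^2 - 1 = (n-1)(n+1).
So n(n^4 - 1) = (n - 1)n(n + 1)(n^2 + 1).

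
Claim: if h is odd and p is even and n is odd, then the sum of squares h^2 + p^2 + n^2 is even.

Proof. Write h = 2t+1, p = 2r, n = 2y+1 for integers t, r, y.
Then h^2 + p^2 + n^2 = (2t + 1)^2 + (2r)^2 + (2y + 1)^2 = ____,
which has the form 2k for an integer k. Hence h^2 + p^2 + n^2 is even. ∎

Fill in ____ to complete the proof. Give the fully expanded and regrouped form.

2(2r^2 + 2t^2 + 2t + 2y^2 + 2y + 1)

Expanding: (2t + 1)^2 + (2r)^2 + (2y + 1)^2 = 4r^2 + 4t^2 + 4t + 4y^2 + 4y + 2.
Every term is even; pulling out the factor of 2 gives 2(2r^2 + 2t^2 + 2t + 2y^2 + 2y + 1).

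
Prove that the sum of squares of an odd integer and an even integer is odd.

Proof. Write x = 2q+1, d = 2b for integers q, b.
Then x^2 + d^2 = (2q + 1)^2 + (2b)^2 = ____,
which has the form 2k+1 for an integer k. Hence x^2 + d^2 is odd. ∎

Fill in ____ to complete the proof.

(2q + 1)^2 + (2b)^2 = 4b^2 + 4q^2 + 4q + 1
= 2(2b^2 + 2q^2 + 2q) + 1.
Since 2b^2 + 2q^2 + 2q is an integer, the sum of squares is of the form 2k+1 for an integer k.

2(2b^2 + 2q^2 + 2q) + 1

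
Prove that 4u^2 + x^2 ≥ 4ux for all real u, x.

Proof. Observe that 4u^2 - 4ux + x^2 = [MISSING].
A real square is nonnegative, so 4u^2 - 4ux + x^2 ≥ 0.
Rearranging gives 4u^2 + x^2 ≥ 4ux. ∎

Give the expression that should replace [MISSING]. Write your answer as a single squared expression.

(2u - x)^2

The leading and trailing coefficients are 2^2 and 1^2, and 4 = 2·2·1, so the trinomial is (2u - x)^2.
Hence 4u^2 - 4ux + x^2 ≥ 0.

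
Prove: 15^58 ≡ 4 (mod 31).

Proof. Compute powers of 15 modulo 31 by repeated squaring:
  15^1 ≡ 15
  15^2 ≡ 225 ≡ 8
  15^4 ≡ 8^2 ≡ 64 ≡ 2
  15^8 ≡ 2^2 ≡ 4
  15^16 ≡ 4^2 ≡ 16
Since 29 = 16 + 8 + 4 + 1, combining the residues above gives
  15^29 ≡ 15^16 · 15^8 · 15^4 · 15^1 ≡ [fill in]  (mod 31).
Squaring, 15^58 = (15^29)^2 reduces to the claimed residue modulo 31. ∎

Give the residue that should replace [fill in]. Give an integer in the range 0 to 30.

15^16 · 15^8 · 15^4 · 15^1 ≡ 16 · 4 · 2 · 15 = 1920.
1920 mod 31 = 29, so 15^29 ≡ 29 (mod 31).

29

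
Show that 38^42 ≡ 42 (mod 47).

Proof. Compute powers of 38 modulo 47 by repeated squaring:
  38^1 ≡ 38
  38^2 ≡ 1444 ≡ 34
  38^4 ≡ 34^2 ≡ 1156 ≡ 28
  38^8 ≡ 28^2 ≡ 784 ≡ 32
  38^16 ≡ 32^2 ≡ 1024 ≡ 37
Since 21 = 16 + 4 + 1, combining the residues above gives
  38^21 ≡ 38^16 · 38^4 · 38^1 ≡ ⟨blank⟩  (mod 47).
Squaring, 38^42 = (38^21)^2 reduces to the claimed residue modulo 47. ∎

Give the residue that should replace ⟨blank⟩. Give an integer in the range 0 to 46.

29

38^16 · 38^4 · 38^1 ≡ 37 · 28 · 38 = 39368.
39368 mod 47 = 29, so 38^21 ≡ 29 (mod 47).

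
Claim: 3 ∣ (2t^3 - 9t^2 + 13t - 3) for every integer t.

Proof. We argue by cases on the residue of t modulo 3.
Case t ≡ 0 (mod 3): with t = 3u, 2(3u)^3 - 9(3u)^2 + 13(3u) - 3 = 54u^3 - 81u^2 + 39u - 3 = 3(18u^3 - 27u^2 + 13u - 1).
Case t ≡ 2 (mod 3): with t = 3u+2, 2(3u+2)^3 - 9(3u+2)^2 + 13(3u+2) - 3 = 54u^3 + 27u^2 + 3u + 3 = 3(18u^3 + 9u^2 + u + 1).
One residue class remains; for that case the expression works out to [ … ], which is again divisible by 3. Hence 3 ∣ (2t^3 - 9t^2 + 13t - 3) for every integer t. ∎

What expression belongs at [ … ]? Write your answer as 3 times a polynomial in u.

3(18u^3 - 9u^2 + u + 1)

The residues treated are {0, 2}, so the missing case is t ≡ 1 (mod 3); write t = 3u+1.
Then 2(3u+1)^3 - 9(3u+1)^2 + 13(3u+1) - 3 = 54u^3 - 27u^2 + 3u + 3 = 3(18u^3 - 9u^2 + u + 1).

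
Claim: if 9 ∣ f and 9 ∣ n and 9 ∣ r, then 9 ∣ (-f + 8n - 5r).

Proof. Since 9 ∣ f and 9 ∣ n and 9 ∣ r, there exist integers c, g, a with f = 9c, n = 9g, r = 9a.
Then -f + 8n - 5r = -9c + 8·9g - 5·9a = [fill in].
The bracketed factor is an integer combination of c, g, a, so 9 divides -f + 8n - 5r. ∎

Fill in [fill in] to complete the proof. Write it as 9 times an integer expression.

9(-5a - c + 8g)

Pull the common 9 out of every term: -9c + 8·9g - 5·9a = 9(-5a - c + 8g).
-5a - c + 8g is an integer, which exhibits the divisibility.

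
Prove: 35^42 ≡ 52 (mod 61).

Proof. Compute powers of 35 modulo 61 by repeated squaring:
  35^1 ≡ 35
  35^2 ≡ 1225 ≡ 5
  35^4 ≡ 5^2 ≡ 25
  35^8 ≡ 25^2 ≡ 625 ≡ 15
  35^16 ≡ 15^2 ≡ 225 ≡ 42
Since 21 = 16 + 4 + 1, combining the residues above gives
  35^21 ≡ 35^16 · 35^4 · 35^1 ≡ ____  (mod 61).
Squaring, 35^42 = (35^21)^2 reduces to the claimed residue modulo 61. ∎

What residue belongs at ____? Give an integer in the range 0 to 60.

28

35^16 · 35^4 · 35^1 ≡ 42 · 25 · 35 = 36750.
36750 mod 61 = 28, so 35^21 ≡ 28 (mod 61).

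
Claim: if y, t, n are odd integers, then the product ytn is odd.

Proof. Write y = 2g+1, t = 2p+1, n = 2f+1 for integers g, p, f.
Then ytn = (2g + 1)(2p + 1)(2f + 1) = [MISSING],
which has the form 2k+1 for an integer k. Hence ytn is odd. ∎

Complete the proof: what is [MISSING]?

(2g + 1)(2p + 1)(2f + 1) = 8fgp + 4fg + 4fp + 2f + 4gp + 2g + 2p + 1
= 2(4fgp + 2fg + 2fp + f + 2gp + g + p) + 1.
Since 4fgp + 2fg + 2fp + f + 2gp + g + p is an integer, the product is of the form 2k+1 for an integer k.

2(4fgp + 2fg + 2fp + f + 2gp + g + p) + 1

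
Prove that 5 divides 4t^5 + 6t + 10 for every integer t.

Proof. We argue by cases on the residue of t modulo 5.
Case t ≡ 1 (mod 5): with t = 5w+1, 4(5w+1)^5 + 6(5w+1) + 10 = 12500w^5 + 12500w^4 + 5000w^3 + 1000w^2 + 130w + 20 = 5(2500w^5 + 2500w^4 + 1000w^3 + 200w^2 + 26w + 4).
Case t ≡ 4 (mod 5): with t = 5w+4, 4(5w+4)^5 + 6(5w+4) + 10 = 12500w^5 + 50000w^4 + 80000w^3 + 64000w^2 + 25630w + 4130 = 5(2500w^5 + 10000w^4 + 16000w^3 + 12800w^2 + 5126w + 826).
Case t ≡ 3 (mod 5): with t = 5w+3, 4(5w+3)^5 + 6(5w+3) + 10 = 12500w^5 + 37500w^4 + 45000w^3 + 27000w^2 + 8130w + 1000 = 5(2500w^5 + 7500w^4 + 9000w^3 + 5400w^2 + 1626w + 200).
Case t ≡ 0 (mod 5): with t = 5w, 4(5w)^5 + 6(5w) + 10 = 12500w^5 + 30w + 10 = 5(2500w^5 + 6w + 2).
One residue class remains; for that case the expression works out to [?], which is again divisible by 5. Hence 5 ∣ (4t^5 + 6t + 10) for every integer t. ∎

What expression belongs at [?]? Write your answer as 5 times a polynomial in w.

5(2500w^5 + 5000w^4 + 4000w^3 + 1600w^2 + 326w + 30)

The residues treated are {1, 4, 3, 0}, so the missing case is t ≡ 2 (mod 5); write t = 5w+2.
Then 4(5w+2)^5 + 6(5w+2) + 10 = 12500w^5 + 25000w^4 + 20000w^3 + 8000w^2 + 1630w + 150 = 5(2500w^5 + 5000w^4 + 4000w^3 + 1600w^2 + 326w + 30).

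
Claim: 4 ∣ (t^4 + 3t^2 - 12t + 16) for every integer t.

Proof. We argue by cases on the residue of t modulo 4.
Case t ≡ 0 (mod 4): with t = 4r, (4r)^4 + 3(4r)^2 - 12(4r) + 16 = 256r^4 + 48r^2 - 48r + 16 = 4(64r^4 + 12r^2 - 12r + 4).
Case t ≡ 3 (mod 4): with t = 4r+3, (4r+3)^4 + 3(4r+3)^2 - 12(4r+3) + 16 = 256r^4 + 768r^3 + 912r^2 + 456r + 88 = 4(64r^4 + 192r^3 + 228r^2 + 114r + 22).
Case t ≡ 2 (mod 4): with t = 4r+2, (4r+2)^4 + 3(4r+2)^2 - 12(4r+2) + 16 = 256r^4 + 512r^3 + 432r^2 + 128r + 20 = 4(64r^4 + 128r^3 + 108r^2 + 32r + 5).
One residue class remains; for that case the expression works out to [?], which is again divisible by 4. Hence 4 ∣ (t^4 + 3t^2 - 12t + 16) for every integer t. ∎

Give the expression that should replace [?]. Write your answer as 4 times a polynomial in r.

4(64r^4 + 64r^3 + 36r^2 - 2r + 2)

Only t ≡ 1 (mod 4) is unaccounted for. Put t = 4r+1:
(4r+1)^4 + 3(4r+1)^2 - 12(4r+1) + 16 expands to 256r^4 + 256r^3 + 144r^2 - 8r + 8,
and factoring out 4 leaves 4(64r^4 + 64r^3 + 36r^2 - 2r + 2).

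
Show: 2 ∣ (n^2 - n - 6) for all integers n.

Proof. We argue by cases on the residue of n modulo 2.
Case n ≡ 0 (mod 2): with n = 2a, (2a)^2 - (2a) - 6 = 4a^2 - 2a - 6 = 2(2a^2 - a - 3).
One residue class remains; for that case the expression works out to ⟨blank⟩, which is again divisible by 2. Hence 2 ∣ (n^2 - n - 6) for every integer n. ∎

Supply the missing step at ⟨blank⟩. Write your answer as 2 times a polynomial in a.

2(2a^2 + a - 3)

The residues treated are {0}, so the missing case is n ≡ 1 (mod 2); write n = 2a+1.
Then (2a+1)^2 - (2a+1) - 6 = 4a^2 + 2a - 6 = 2(2a^2 + a - 3).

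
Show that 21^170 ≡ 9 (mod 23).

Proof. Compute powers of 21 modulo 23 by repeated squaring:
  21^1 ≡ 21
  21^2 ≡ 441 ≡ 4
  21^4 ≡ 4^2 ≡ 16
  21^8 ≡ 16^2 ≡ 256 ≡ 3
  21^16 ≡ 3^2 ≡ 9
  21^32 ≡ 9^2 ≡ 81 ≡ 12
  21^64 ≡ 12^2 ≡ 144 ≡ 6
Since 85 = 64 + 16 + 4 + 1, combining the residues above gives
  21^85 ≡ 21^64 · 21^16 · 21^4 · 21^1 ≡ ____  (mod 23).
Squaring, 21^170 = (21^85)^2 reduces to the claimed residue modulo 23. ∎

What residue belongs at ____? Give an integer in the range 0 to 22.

20

21^64 · 21^16 · 21^4 · 21^1 ≡ 6 · 9 · 16 · 21 = 18144.
18144 mod 23 = 20, so 21^85 ≡ 20 (mod 23).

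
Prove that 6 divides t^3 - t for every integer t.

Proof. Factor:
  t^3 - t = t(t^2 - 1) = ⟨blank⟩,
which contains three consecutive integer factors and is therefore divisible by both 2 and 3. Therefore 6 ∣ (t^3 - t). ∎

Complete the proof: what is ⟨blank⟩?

t(t^2 - 1) = t(t - 1)(t + 1) = (t - 1)t(t + 1).
These three factors are consecutive integers, so their product is divisible by 6.

(t - 1)t(t + 1)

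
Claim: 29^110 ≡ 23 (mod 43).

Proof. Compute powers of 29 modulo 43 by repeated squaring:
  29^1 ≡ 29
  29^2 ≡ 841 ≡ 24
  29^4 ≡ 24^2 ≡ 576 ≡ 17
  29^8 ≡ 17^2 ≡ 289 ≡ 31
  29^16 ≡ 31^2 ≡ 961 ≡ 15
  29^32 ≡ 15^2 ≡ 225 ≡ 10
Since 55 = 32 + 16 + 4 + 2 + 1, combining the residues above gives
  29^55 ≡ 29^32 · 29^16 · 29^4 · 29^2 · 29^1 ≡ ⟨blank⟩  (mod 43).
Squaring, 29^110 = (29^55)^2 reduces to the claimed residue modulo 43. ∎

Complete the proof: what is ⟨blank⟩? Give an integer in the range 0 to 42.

Multiply the listed residues: 10 · 15 · 17 · 24 · 29 = 150 → 2550 → 61200 → 1774800.
Reducing modulo 43: 1774800 = 41274·43 + 18, so 29^55 ≡ 18.

18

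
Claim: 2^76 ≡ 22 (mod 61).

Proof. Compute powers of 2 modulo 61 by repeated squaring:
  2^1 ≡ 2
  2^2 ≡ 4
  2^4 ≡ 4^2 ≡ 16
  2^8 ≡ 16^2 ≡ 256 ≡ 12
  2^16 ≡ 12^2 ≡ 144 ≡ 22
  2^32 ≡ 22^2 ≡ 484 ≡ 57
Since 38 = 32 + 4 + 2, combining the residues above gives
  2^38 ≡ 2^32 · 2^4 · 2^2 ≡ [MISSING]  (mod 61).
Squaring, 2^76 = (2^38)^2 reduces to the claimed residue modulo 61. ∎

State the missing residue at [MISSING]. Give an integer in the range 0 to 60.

2^32 · 2^4 · 2^2 ≡ 57 · 16 · 4 = 3648.
3648 mod 61 = 49, so 2^38 ≡ 49 (mod 61).

49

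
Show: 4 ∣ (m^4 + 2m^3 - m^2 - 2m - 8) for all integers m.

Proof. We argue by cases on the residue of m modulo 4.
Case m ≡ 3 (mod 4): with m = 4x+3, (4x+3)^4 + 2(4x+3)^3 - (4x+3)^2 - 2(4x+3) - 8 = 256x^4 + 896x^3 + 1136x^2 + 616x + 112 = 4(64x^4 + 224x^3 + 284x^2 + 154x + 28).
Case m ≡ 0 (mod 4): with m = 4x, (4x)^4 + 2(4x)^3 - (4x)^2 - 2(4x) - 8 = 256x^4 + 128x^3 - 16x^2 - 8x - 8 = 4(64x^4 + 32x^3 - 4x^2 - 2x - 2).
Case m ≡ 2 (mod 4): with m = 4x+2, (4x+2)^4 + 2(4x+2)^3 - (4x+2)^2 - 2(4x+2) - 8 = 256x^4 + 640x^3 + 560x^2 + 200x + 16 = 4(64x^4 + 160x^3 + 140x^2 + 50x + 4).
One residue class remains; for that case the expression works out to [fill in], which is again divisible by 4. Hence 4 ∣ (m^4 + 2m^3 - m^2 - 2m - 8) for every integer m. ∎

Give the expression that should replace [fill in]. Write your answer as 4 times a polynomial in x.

4(64x^4 + 96x^3 + 44x^2 + 6x - 2)

Only m ≡ 1 (mod 4) is unaccounted for. Put m = 4x+1:
(4x+1)^4 + 2(4x+1)^3 - (4x+1)^2 - 2(4x+1) - 8 expands to 256x^4 + 384x^3 + 176x^2 + 24x - 8,
and factoring out 4 leaves 4(64x^4 + 96x^3 + 44x^2 + 6x - 2).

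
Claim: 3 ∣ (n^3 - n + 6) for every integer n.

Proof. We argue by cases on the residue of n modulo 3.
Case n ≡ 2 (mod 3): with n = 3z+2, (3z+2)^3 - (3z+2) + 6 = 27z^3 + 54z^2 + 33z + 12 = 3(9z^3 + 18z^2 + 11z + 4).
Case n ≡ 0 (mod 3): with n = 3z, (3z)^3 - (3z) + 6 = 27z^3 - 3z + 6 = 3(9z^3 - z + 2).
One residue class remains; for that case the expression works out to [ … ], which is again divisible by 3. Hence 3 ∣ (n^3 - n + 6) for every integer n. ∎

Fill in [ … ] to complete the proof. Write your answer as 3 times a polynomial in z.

The residues treated are {2, 0}, so the missing case is n ≡ 1 (mod 3); write n = 3z+1.
Then (3z+1)^3 - (3z+1) + 6 = 27z^3 + 27z^2 + 6z + 6 = 3(9z^3 + 9z^2 + 2z + 2).

3(9z^3 + 9z^2 + 2z + 2)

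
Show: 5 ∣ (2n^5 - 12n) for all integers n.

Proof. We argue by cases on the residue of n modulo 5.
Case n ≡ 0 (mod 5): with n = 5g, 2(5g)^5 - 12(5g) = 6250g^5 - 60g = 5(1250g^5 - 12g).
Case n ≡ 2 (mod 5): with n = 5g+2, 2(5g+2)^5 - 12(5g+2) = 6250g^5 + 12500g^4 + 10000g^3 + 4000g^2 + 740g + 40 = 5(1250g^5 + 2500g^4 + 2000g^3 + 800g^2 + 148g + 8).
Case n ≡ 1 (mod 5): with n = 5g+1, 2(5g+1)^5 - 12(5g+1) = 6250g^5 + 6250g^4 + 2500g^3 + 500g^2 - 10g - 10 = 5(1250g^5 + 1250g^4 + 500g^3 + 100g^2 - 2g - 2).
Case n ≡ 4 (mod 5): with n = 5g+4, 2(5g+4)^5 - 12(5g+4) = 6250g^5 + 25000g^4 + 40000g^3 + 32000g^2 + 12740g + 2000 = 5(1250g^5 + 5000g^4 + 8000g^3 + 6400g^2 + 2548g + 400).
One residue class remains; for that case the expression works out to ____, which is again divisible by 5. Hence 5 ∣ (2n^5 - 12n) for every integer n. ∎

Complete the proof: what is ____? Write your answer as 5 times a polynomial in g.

5(1250g^5 + 3750g^4 + 4500g^3 + 2700g^2 + 798g + 90)

The residues treated are {0, 2, 1, 4}, so the missing case is n ≡ 3 (mod 5); write n = 5g+3.
Then 2(5g+3)^5 - 12(5g+3) = 6250g^5 + 18750g^4 + 22500g^3 + 13500g^2 + 3990g + 450 = 5(1250g^5 + 3750g^4 + 4500g^3 + 2700g^2 + 798g + 90).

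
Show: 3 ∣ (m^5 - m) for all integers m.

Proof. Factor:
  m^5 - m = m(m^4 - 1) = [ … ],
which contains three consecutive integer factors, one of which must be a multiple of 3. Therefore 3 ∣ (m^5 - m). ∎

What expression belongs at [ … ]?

(m - 1)m(m + 1)(m^2 + 1)

m^4 - 1 = (m^2 - 1)(m^2 + 1), and m^2 - 1 = (m-1)(m+1).
So m(m^4 - 1) = (m - 1)m(m + 1)(m^2 + 1).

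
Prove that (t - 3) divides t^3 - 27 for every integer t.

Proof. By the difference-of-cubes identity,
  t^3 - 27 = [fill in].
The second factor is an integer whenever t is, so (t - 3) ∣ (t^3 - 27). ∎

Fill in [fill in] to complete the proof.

(t - 3)(t^2 + 3t + 9)

Polynomial division of t^3 - 27 by t - 3 leaves remainder 0 and quotient t^2 + 3t + 9.
Hence t^3 - 27 = (t - 3)(t^2 + 3t + 9).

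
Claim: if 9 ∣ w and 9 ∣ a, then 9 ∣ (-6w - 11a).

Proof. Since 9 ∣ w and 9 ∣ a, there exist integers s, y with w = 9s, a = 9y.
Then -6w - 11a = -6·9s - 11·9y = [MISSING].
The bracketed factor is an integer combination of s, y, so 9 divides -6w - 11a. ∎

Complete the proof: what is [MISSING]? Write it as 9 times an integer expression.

9(-6s - 11y)

Pull the common 9 out of every term: -6·9s - 11·9y = 9(-6s - 11y).
-6s - 11y is an integer, which exhibits the divisibility.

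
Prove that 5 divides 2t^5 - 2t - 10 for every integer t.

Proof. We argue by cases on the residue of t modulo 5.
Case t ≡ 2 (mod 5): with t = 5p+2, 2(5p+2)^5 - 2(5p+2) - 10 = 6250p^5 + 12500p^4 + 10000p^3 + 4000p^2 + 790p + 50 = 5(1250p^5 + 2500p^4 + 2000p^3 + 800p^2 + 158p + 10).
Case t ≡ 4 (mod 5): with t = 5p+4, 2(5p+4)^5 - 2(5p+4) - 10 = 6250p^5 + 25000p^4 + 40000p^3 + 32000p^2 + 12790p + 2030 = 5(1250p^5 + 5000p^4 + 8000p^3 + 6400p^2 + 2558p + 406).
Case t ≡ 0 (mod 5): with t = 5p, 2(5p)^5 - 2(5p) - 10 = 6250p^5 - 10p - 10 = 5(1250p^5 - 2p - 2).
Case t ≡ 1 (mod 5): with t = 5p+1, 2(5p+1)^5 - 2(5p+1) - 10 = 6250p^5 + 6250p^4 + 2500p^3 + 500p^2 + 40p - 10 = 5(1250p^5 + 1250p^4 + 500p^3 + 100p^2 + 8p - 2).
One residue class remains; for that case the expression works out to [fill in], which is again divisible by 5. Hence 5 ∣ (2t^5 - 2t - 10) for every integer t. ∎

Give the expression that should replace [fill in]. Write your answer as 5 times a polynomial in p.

Only t ≡ 3 (mod 5) is unaccounted for. Put t = 5p+3:
2(5p+3)^5 - 2(5p+3) - 10 expands to 6250p^5 + 18750p^4 + 22500p^3 + 13500p^2 + 4040p + 470,
and factoring out 5 leaves 5(1250p^5 + 3750p^4 + 4500p^3 + 2700p^2 + 808p + 94).

5(1250p^5 + 3750p^4 + 4500p^3 + 2700p^2 + 808p + 94)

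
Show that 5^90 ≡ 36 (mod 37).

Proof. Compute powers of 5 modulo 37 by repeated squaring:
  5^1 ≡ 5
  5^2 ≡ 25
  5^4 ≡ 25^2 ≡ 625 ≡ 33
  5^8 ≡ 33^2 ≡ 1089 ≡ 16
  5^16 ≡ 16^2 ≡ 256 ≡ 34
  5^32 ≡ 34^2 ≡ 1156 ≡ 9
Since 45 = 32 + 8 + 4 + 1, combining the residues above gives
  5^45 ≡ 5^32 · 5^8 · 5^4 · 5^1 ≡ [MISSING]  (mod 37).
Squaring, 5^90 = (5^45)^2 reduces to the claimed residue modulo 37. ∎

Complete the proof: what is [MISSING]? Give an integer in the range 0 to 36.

6

Multiply the listed residues: 9 · 16 · 33 · 5 = 144 → 4752 → 23760.
Reducing modulo 37: 23760 = 642·37 + 6, so 5^45 ≡ 6.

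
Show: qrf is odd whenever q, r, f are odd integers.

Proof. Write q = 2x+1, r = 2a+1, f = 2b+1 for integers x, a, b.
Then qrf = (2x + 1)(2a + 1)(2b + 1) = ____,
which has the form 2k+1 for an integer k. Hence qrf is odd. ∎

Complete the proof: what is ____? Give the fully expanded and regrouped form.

Expanding: (2x + 1)(2a + 1)(2b + 1) = 8abx + 4ab + 4ax + 2a + 4bx + 2b + 2x + 1.
Every term except the constant is even, so this is 2(4abx + 2ab + 2ax + a + 2bx + b + x) + 1,
and 4abx + 2ab + 2ax + a + 2bx + b + x ∈ ℤ gives the required form.

2(4abx + 2ab + 2ax + a + 2bx + b + x) + 1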